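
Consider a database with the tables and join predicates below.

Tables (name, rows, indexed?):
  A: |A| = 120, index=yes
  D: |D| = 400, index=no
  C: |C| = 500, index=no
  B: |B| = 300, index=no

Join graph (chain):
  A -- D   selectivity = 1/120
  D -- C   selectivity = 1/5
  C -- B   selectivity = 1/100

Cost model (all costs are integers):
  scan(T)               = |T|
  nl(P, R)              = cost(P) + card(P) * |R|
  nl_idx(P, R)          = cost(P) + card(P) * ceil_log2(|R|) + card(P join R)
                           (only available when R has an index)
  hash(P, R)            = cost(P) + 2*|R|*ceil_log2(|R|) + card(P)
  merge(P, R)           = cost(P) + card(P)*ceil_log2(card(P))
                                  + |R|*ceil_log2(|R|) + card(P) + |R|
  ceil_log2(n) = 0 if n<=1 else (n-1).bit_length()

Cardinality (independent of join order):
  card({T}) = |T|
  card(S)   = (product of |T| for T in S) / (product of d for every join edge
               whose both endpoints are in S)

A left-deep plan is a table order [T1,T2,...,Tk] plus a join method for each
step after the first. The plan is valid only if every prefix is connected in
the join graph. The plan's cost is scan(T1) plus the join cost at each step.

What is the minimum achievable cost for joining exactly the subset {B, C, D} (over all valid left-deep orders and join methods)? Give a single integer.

Selinger DP over subsets of {B,C,D}:
  {D}: scan cost=400, card=400
  {C}: scan cost=500, card=500
  {B}: scan cost=300, card=300
  {CD}: card=40000; try (D,hash)→8200, (C,merge)→9400, (D,merge)→9500, (C,hash)→9800, (C,nl)→200400, (D,nl)→200500; best=8200 via (D,hash)
  {BC}: card=1500; try (B,hash)→6400, (C,merge)→8300, (B,merge)→8500, (C,hash)→9600, (C,nl)→150300, (B,nl)→150500; best=6400 via (B,hash)
  {BCD}: card=120000; try (D,hash)→15100, (D,merge)→28400, (B,hash)→53600, (D,nl)→606400, (B,merge)→691200, (B,nl)→12008200; best=15100 via (D,hash)

15100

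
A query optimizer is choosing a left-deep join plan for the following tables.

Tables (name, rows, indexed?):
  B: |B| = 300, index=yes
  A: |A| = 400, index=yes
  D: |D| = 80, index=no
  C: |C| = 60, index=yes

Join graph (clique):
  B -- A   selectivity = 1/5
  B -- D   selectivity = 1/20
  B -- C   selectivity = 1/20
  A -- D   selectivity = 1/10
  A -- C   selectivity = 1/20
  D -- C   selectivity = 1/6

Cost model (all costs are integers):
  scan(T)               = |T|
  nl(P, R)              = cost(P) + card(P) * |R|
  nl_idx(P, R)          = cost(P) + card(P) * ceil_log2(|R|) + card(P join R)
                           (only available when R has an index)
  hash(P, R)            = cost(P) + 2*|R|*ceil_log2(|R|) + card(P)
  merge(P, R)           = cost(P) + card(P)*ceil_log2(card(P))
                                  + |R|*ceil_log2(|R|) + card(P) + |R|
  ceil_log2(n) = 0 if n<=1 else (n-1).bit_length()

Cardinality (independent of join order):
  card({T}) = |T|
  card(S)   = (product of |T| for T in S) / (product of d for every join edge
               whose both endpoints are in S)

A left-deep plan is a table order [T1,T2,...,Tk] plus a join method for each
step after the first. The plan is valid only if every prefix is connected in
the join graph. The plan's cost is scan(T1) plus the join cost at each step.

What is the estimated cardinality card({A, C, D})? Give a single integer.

Tables in S: A(400), C(60), D(80)
Edges inside S: A-D(d=10), A-C(d=20), D-C(d=6)
numerator = 400 * 60 * 80 = 1920000
denominator = 10 * 20 * 6 = 1200
card(S) = 1920000 / 1200 = 1600

1600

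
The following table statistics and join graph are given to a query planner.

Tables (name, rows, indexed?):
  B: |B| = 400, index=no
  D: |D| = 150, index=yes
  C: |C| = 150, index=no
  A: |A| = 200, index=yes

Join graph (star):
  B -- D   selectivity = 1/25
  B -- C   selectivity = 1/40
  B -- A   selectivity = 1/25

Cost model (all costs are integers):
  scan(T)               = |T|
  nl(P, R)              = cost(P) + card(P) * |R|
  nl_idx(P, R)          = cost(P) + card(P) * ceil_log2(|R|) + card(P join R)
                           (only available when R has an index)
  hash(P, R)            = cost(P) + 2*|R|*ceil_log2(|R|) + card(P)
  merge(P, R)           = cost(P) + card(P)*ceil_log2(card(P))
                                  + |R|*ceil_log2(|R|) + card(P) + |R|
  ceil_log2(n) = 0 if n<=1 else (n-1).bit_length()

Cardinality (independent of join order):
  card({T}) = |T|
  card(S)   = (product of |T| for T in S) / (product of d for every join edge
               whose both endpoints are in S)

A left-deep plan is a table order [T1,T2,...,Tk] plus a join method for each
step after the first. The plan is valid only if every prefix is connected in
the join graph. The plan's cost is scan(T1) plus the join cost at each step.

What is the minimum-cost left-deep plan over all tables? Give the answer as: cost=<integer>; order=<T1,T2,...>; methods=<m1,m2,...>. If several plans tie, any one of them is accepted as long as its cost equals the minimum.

Selinger DP (subsets sized 1..n):
  {B}: scan cost=400, card=400
  {D}: scan cost=150, card=150
  {C}: scan cost=150, card=150
  {A}: scan cost=200, card=200
  {BD}: card=2400; try (D,hash)→3200, (B,merge)→5500, (D,merge)→5750, (D,nl_idx)→6000, (B,hash)→7500, (B,nl)→60150 …(+1); best=3200 via (D,hash)
  {BC}: card=1500; try (C,hash)→3200, (B,merge)→5500, (C,merge)→5750, (B,hash)→7500, (B,nl)→60150, (C,nl)→60400; best=3200 via (C,hash)
  {AB}: card=3200; try (A,hash)→4000, (B,merge)→6000, (A,merge)→6200, (A,nl_idx)→6800, (B,hash)→7600, (B,nl)→80200 …(+1); best=4000 via (A,hash)
  {BCD}: card=9000; try (D,hash)→7100, (C,hash)→8000, (D,merge)→22550, (D,nl_idx)→24200, (C,merge)→35750, (D,nl)→228200 …(+1); best=7100 via (D,hash)
  {ABD}: card=19200; try (A,hash)→8800, (D,hash)→9600, (A,merge)→36200, (A,nl_idx)→41600, (D,merge)→46950, (D,nl_idx)→48800 …(+2); best=8800 via (A,hash)
  {ABC}: card=12000; try (A,hash)→7900, (C,hash)→9600, (A,merge)→23000, (A,nl_idx)→27200, (C,merge)→46950, (A,nl)→303200 …(+1); best=7900 via (A,hash)
  {ABCD}: card=72000; try (A,hash)→19300, (D,hash)→22300, (C,hash)→30400, (A,merge)→143900, (A,nl_idx)→151100, (D,nl_idx)→175900 …(+5); best=19300 via (A,hash)

cost=19300; order=B,C,D,A; methods=hash,hash,hash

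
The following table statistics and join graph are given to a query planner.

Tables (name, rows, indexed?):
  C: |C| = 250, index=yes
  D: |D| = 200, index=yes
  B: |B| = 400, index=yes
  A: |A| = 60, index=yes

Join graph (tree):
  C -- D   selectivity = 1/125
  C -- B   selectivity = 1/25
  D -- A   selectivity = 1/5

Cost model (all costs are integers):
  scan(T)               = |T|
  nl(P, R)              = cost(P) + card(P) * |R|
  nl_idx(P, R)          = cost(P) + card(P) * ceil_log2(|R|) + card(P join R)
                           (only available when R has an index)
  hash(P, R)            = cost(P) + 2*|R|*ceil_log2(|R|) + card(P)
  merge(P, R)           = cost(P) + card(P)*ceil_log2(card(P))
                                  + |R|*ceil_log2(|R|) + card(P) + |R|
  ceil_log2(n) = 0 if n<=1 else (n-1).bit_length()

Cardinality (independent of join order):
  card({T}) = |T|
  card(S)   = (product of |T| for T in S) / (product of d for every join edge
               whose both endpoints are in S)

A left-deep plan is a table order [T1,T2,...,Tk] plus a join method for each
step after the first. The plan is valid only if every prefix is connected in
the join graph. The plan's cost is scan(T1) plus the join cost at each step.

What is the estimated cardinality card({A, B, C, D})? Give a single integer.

Tables in S: A(60), B(400), C(250), D(200)
Edges inside S: C-D(d=125), C-B(d=25), D-A(d=5)
numerator = 60 * 400 * 250 * 200 = 1200000000
denominator = 125 * 25 * 5 = 15625
card(S) = 1200000000 / 15625 = 76800

76800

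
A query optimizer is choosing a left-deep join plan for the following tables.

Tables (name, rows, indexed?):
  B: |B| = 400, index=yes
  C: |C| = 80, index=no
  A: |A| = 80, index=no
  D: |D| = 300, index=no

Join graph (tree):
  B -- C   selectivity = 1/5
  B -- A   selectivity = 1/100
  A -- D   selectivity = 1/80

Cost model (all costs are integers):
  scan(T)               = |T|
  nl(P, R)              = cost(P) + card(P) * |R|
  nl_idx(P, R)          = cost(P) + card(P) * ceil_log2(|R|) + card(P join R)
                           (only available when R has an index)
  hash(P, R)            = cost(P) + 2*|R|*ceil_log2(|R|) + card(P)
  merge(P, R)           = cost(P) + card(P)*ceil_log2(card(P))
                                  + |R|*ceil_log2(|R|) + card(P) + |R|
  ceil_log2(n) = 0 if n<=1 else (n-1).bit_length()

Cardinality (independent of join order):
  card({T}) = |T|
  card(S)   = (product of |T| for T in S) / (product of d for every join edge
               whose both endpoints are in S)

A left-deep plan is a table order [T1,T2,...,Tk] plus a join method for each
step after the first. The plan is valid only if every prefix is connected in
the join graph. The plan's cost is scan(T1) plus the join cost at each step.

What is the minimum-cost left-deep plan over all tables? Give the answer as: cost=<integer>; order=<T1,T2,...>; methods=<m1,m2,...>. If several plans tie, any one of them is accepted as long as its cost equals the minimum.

cost=7940; order=D,A,B,C; methods=hash,nl_idx,hash

Selinger DP (subsets sized 1..n):
  {B}: scan cost=400, card=400
  {C}: scan cost=80, card=80
  {A}: scan cost=80, card=80
  {D}: scan cost=300, card=300
  {BC}: card=6400; try (C,hash)→1920, (B,merge)→4720, (C,merge)→5040, (B,nl_idx)→7200, (B,hash)→7360, (B,nl)→32080 …(+1); best=1920 via (C,hash)
  {AB}: card=320; try (B,nl_idx)→1120, (A,hash)→1920, (B,merge)→4720, (A,merge)→5040, (B,hash)→7360, (B,nl)→32080 …(+1); best=1120 via (B,nl_idx)
  {AD}: card=300; try (A,hash)→1720, (D,merge)→3720, (A,merge)→3940, (D,hash)→5560, (D,nl)→24080, (A,nl)→24300; best=1720 via (A,hash)
  {ABC}: card=5120; try (C,hash)→2560, (C,merge)→4960, (A,hash)→9440, (C,nl)→26720, (A,merge)→92160, (A,nl)→513920; best=2560 via (C,hash)
  {ABD}: card=1200; try (B,nl_idx)→5620, (D,hash)→6840, (D,merge)→7320, (B,merge)→8720, (B,hash)→9220, (D,nl)→97120 …(+1); best=5620 via (B,nl_idx)
  {ABCD}: card=19200; try (C,hash)→7940, (D,hash)→13080, (C,merge)→20660, (D,merge)→77240, (C,nl)→101620, (D,nl)→1538560; best=7940 via (C,hash)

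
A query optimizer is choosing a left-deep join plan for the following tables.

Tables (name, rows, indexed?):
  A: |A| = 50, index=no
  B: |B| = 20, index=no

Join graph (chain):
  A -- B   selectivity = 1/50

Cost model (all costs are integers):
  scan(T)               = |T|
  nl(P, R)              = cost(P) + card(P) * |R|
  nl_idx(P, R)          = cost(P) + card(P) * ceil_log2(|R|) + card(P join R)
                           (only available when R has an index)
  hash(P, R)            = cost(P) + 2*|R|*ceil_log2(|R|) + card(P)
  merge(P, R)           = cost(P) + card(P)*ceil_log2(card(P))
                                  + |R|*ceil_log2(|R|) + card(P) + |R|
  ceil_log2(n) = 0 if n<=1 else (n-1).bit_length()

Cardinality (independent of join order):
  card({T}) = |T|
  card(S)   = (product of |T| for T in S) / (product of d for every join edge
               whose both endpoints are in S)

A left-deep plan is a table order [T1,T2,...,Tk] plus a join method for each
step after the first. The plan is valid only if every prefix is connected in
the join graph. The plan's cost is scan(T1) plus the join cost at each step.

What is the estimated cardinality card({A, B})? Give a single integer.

20

Tables in S: A(50), B(20)
Edges inside S: A-B(d=50)
numerator = 50 * 20 = 1000
denominator = 50 = 50
card(S) = 1000 / 50 = 20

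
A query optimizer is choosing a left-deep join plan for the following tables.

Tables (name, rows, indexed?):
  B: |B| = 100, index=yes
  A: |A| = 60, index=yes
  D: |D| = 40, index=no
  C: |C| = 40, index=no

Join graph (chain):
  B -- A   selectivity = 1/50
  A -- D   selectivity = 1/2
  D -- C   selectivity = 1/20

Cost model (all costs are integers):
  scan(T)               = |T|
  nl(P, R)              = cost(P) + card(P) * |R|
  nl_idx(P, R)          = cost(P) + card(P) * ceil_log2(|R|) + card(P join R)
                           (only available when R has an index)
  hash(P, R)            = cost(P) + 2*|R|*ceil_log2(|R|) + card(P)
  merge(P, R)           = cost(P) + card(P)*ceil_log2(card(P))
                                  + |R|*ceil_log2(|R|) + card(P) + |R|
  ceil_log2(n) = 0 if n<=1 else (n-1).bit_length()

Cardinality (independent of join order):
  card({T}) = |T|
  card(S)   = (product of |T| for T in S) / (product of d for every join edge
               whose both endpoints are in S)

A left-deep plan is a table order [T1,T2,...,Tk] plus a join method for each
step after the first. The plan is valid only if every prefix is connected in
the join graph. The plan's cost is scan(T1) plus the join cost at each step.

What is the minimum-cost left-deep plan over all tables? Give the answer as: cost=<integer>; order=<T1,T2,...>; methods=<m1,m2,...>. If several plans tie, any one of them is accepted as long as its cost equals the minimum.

Selinger DP (subsets sized 1..n):
  {B}: scan cost=100, card=100
  {A}: scan cost=60, card=60
  {D}: scan cost=40, card=40
  {C}: scan cost=40, card=40
  {AB}: card=120; try (B,nl_idx)→600, (A,nl_idx)→820, (A,hash)→920, (B,merge)→1280, (A,merge)→1320, (B,hash)→1520 …(+2); best=600 via (B,nl_idx)
  {AD}: card=1200; try (D,hash)→600, (A,merge)→740, (D,merge)→760, (A,hash)→800, (A,nl_idx)→1480, (A,nl)→2440 …(+1); best=600 via (D,hash)
  {CD}: card=80; try (D,hash)→560, (C,hash)→560, (D,merge)→600, (C,merge)→600, (D,nl)→1640, (C,nl)→1640; best=560 via (D,hash)
  {ABD}: card=2400; try (D,hash)→1200, (D,merge)→1840, (B,hash)→3200, (D,nl)→5400, (B,nl_idx)→11400, (B,merge)→15800 …(+1); best=1200 via (D,hash)
  {ACD}: card=2400; try (A,hash)→1360, (A,merge)→1620, (C,hash)→2280, (A,nl_idx)→3440, (A,nl)→5360, (C,merge)→15280 …(+1); best=1360 via (A,hash)
  {ABCD}: card=4800; try (C,hash)→4080, (B,hash)→5160, (B,nl_idx)→22960, (C,merge)→32680, (B,merge)→33360, (C,nl)→97200 …(+1); best=4080 via (C,hash)

cost=4080; order=A,B,D,C; methods=nl_idx,hash,hash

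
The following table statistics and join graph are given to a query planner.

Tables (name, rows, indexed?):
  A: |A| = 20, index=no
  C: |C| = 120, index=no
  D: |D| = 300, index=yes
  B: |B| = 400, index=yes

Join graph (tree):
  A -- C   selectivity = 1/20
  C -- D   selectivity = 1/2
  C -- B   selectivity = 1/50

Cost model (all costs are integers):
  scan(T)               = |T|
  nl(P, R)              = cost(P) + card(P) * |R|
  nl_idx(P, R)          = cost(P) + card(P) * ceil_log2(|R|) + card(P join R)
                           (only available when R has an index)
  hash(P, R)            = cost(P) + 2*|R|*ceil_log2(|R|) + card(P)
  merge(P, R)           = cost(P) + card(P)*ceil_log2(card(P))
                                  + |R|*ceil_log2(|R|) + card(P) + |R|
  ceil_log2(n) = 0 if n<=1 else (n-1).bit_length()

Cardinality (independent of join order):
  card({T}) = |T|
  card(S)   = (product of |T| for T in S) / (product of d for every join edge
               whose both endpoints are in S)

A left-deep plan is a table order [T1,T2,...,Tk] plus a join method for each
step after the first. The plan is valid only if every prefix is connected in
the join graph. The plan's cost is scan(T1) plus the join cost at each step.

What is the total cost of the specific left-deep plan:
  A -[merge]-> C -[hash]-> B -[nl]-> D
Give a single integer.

step 1: scan A: cost=20, card=20
step 2: join C via merge
    card(P join C) = 20*120/(20) = 120
    cost = 20 + 20*5 + 120*7 + 20 + 120 = 1100
step 3: join B via hash
    card(P join B) = 120*400/(50) = 960
    cost = 1100 + 2*400*9 + 120 = 8420
step 4: join D via nl
    card(P join D) = 960*300/(2) = 144000
    cost = 8420 + 960*300 = 296420

296420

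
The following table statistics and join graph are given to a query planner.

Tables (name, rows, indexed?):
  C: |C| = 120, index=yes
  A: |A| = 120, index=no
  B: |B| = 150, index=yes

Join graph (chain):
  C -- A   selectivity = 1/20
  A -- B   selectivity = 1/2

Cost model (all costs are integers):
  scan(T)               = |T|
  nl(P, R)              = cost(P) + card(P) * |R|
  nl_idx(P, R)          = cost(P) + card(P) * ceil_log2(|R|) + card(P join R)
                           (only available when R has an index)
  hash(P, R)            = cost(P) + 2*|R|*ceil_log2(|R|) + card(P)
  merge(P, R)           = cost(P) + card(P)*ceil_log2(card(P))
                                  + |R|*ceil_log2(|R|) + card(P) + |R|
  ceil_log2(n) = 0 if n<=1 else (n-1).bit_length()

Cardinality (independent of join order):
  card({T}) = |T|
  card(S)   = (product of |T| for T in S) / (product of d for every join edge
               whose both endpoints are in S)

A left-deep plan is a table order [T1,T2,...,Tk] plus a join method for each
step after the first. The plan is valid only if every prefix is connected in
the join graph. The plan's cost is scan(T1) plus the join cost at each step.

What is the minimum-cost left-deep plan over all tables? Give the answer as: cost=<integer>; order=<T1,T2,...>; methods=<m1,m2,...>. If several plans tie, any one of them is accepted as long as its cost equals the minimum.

Selinger DP (subsets sized 1..n):
  {C}: scan cost=120, card=120
  {A}: scan cost=120, card=120
  {B}: scan cost=150, card=150
  {AC}: card=720; try (C,nl_idx)→1680, (C,hash)→1920, (A,hash)→1920, (C,merge)→2040, (A,merge)→2040, (C,nl)→14520 …(+1); best=1680 via (C,nl_idx)
  {AB}: card=9000; try (A,hash)→1980, (B,merge)→2430, (A,merge)→2460, (B,hash)→2640, (B,nl_idx)→10080, (B,nl)→18120 …(+1); best=1980 via (A,hash)
  {ABC}: card=54000; try (B,hash)→4800, (B,merge)→10950, (C,hash)→12660, (B,nl_idx)→61440, (B,nl)→109680, (C,nl_idx)→118980 …(+2); best=4800 via (B,hash)

cost=4800; order=A,C,B; methods=nl_idx,hash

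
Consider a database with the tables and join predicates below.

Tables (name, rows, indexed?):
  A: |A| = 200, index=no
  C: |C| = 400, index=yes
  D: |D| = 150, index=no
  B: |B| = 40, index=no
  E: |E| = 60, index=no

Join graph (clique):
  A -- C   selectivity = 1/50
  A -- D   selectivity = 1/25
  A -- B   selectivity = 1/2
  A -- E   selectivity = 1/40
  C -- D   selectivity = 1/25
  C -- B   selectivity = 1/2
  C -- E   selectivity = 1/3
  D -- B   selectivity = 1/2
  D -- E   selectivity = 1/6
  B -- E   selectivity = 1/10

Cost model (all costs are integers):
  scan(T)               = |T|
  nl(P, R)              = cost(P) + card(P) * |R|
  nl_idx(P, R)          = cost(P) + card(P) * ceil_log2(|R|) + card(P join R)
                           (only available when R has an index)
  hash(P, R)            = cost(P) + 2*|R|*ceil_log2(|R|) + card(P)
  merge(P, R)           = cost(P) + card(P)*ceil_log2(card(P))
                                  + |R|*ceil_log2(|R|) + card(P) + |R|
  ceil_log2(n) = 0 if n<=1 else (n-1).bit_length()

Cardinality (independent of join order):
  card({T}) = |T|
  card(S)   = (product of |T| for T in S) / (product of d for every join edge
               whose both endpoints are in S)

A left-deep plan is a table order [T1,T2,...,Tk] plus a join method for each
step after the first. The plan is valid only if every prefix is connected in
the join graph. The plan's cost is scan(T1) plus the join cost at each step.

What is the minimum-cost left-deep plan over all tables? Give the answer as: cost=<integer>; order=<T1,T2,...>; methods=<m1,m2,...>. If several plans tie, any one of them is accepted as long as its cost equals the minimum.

cost=7024; order=A,E,D,C,B; methods=hash,hash,nl_idx,merge

Selinger DP (subsets sized 1..n):
  {A}: scan cost=200, card=200
  {C}: scan cost=400, card=400
  {D}: scan cost=150, card=150
  {B}: scan cost=40, card=40
  {E}: scan cost=60, card=60
  {AC}: card=1600; try (C,nl_idx)→3600, (A,hash)→4000, (C,merge)→6000, (A,merge)→6200, (C,hash)→7600, (C,nl)→80200 …(+1); best=3600 via (C,nl_idx)
  {AD}: card=1200; try (D,hash)→2800, (A,merge)→3300, (D,merge)→3350, (A,hash)→3500, (A,nl)→30150, (D,nl)→30200; best=2800 via (D,hash)
  {AB}: card=4000; try (B,hash)→880, (A,merge)→2120, (B,merge)→2280, (A,hash)→3280, (A,nl)→8040, (B,nl)→8200; best=880 via (B,hash)
  {AE}: card=300; try (E,hash)→1120, (A,merge)→2280, (E,merge)→2420, (A,hash)→3320, (A,nl)→12060, (E,nl)→12200; best=1120 via (E,hash)
  {CD}: card=2400; try (D,hash)→3200, (C,nl_idx)→3900, (C,merge)→5500, (D,merge)→5750, (C,hash)→7500, (C,nl)→60150 …(+1); best=3200 via (D,hash)
  {BC}: card=8000; try (B,hash)→1280, (C,merge)→4320, (B,merge)→4680, (C,hash)→7280, (C,nl_idx)→8400, (C,nl)→16040 …(+1); best=1280 via (B,hash)
  {CE}: card=8000; try (E,hash)→1520, (C,merge)→4480, (E,merge)→4820, (C,hash)→7320, (C,nl_idx)→8600, (C,nl)→24060 …(+1); best=1520 via (E,hash)
  {BD}: card=3000; try (B,hash)→780, (D,merge)→1670, (B,merge)→1780, (D,hash)→2480, (D,nl)→6040, (B,nl)→6150; best=780 via (B,hash)
  {DE}: card=1500; try (E,hash)→1020, (D,merge)→1830, (E,merge)→1920, (D,hash)→2520, (D,nl)→9060, (E,nl)→9150; best=1020 via (E,hash)
  {BE}: card=240; try (B,hash)→600, (E,merge)→740, (B,merge)→760, (E,hash)→800, (E,nl)→2440, (B,nl)→2460; best=600 via (B,hash)
  {ACD}: card=384; try (D,hash)→7600, (A,hash)→8800, (C,hash)→11200, (C,nl_idx)→13984, (C,merge)→21200, (D,merge)→24150 …(+4); best=7600 via (D,hash)
  {ABC}: card=16000; try (B,hash)→5680, (C,hash)→12080, (A,hash)→12480, (B,merge)→23080, (C,nl_idx)→52880, (C,merge)→56880 …(+4); best=5680 via (B,hash)
  {ACE}: card=800; try (C,nl_idx)→4620, (E,hash)→5920, (C,merge)→8120, (C,hash)→8620, (A,hash)→12720, (E,merge)→23220 …(+4); best=4620 via (C,nl_idx)
  {ABD}: card=12000; try (B,hash)→4480, (A,hash)→6980, (D,hash)→7280, (B,merge)→17480, (A,merge)→41580, (B,nl)→50800 …(+3); best=4480 via (B,hash)
  {ADE}: card=300; try (D,hash)→3820, (E,hash)→4720, (D,merge)→5470, (A,hash)→5720, (E,merge)→17620, (A,merge)→20820 …(+3); best=3820 via (D,hash)
  {ABE}: card=600; try (B,hash)→1900, (A,hash)→4040, (B,merge)→4400, (A,merge)→4560, (E,hash)→5600, (B,nl)→13120 …(+3); best=1900 via (B,hash)
  {BCD}: card=24000; try (B,hash)→6080, (C,hash)→10980, (D,hash)→11680, (B,merge)→34680, (C,merge)→43780, (C,nl_idx)→51780 …(+4); best=6080 via (B,hash)
  {CDE}: card=8000; try (E,hash)→6320, (C,hash)→9720, (D,hash)→11920, (C,nl_idx)→22520, (C,merge)→23020, (E,merge)→34820 …(+4); best=6320 via (E,hash)
  {BCE}: card=16000; try (C,merge)→6760, (C,hash)→8040, (E,hash)→10000, (B,hash)→10000, (C,nl_idx)→18760, (C,nl)→96600 …(+4); best=6760 via (C,merge)
  {BDE}: card=3000; try (B,hash)→3000, (D,hash)→3240, (D,merge)→4110, (E,hash)→4500, (B,merge)→19300, (D,nl)→36600 …(+3); best=3000 via (B,hash)
  {ABCD}: card=1920; try (B,hash)→8464, (B,merge)→11720, (B,nl)→22960, (C,hash)→23680, (D,hash)→24080, (A,hash)→33280 …(+7); best=8464 via (B,hash)
  {ACDE}: card=32; try (C,nl_idx)→6552, (D,hash)→7820, (E,hash)→8704, (C,merge)→10820, (C,hash)→11320, (E,merge)→11860 …(+7); best=6552 via (C,nl_idx)
  {ABCE}: card=800; try (B,hash)→5900, (C,nl_idx)→8100, (C,hash)→9700, (C,merge)→12500, (B,merge)→13700, (E,hash)→22400 …(+7); best=5900 via (B,hash)
  {ABDE}: card=300; try (B,hash)→4600, (D,hash)→4900, (B,merge)→7100, (A,hash)→9200, (D,merge)→9850, (B,nl)→15820 …(+6); best=4600 via (B,hash)
  {BCDE}: card=8000; try (C,hash)→13200, (B,hash)→14800, (D,hash)→25160, (E,hash)→30800, (C,nl_idx)→38000, (C,merge)→46000 …(+7); best=13200 via (C,hash)
  {ABCDE}: card=16; try (B,merge)→7024, (B,hash)→7064, (C,nl_idx)→7316, (B,nl)→7832, (D,hash)→9100, (E,hash)→11104 …(+10); best=7024 via (B,merge)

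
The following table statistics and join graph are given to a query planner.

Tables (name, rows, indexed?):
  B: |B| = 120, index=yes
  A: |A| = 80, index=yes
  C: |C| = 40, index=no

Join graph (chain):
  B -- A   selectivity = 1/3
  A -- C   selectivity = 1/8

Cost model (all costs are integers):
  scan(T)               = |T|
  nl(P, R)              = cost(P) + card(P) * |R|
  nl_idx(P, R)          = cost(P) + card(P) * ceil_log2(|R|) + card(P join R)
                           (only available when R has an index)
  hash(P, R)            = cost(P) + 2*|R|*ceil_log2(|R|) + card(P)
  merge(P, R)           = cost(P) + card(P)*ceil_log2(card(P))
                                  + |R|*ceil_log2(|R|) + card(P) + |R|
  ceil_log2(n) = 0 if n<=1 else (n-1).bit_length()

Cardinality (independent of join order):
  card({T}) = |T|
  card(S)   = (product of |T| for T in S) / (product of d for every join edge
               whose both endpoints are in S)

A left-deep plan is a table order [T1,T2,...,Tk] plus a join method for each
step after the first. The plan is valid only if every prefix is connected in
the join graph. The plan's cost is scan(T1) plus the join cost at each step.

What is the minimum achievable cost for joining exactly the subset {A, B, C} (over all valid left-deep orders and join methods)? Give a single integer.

Selinger DP over subsets of {A,B,C}:
  {B}: scan cost=120, card=120
  {A}: scan cost=80, card=80
  {C}: scan cost=40, card=40
  {AB}: card=3200; try (A,hash)→1360, (B,merge)→1680, (A,merge)→1720, (B,hash)→1840, (B,nl_idx)→3840, (A,nl_idx)→4160 …(+2); best=1360 via (A,hash)
  {AC}: card=400; try (C,hash)→640, (A,nl_idx)→720, (A,merge)→960, (C,merge)→1000, (A,hash)→1200, (A,nl)→3240 …(+1); best=640 via (C,hash)
  {ABC}: card=16000; try (B,hash)→2720, (C,hash)→5040, (B,merge)→5600, (B,nl_idx)→19440, (C,merge)→43240, (B,nl)→48640 …(+1); best=2720 via (B,hash)

2720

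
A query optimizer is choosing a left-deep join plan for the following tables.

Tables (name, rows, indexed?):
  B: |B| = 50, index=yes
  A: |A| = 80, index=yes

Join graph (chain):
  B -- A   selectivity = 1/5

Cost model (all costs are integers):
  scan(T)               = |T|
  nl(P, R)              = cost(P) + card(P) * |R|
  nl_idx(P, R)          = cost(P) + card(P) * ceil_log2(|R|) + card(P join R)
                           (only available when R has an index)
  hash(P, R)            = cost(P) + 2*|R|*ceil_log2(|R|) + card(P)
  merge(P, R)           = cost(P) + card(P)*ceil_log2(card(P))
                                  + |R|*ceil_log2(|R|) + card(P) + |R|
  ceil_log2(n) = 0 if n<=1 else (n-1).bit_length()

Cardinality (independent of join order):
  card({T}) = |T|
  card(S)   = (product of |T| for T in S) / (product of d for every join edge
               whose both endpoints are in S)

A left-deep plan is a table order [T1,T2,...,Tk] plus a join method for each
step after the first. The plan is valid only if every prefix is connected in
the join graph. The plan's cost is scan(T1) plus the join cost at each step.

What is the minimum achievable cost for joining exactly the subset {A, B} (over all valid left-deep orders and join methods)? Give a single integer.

Selinger DP over subsets of {A,B}:
  {B}: scan cost=50, card=50
  {A}: scan cost=80, card=80
  {AB}: card=800; try (B,hash)→760, (A,merge)→1040, (B,merge)→1070, (A,nl_idx)→1200, (A,hash)→1220, (B,nl_idx)→1360 …(+2); best=760 via (B,hash)

760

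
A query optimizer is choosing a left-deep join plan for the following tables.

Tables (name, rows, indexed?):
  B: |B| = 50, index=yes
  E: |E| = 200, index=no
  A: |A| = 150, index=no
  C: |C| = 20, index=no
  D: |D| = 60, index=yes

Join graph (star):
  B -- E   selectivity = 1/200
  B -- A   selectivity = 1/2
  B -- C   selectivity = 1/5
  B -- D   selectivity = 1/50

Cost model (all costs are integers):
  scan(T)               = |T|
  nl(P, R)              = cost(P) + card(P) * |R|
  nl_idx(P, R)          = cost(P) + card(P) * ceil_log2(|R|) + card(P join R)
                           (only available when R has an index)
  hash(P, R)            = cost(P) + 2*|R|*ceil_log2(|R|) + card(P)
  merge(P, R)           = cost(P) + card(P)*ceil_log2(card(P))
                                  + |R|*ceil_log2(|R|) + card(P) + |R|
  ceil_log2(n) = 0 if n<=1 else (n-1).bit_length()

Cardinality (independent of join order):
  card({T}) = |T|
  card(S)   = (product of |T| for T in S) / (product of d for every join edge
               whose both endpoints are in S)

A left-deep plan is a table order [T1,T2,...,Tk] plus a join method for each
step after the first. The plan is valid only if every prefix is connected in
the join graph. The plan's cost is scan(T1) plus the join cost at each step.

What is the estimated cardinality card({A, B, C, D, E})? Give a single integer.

18000

Tables in S: A(150), B(50), C(20), D(60), E(200)
Edges inside S: B-E(d=200), B-A(d=2), B-C(d=5), B-D(d=50)
numerator = 150 * 50 * 20 * 60 * 200 = 1800000000
denominator = 200 * 2 * 5 * 50 = 100000
card(S) = 1800000000 / 100000 = 18000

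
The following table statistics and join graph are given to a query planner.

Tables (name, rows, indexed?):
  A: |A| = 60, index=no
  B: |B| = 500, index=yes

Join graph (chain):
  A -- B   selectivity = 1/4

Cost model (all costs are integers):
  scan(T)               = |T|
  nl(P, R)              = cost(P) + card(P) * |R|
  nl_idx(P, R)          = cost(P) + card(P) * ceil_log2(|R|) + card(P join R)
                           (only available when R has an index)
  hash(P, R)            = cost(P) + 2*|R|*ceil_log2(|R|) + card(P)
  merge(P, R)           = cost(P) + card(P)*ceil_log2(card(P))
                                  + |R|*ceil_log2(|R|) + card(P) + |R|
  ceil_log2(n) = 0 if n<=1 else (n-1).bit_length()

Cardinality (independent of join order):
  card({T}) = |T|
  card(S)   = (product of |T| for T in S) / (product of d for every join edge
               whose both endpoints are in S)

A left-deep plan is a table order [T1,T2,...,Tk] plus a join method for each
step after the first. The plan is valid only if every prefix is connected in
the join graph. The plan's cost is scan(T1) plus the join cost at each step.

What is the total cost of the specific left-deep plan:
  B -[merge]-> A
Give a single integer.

step 1: scan B: cost=500, card=500
step 2: join A via merge
    card(P join A) = 500*60/(4) = 7500
    cost = 500 + 500*9 + 60*6 + 500 + 60 = 5920

5920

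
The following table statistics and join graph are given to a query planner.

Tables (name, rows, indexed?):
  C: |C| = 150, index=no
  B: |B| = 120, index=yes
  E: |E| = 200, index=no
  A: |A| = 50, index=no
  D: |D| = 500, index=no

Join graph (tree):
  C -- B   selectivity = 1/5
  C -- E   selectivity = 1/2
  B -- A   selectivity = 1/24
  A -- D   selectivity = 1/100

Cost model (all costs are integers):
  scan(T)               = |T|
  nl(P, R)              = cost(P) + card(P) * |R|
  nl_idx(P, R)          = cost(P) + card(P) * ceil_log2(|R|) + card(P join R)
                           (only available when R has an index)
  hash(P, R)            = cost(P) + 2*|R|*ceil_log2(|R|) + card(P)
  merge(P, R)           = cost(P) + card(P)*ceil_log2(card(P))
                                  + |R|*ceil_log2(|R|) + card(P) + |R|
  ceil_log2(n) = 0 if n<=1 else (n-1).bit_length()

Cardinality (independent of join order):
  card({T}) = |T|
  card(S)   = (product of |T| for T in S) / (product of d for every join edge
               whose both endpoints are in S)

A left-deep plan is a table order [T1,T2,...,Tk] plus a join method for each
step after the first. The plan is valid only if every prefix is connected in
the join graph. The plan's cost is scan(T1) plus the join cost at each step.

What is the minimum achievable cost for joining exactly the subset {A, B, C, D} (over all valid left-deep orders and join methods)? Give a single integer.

7180

Selinger DP over subsets of {A,B,C,D}:
  {C}: scan cost=150, card=150
  {B}: scan cost=120, card=120
  {A}: scan cost=50, card=50
  {D}: scan cost=500, card=500
  {BC}: card=3600; try (B,hash)→1980, (C,merge)→2430, (B,merge)→2460, (C,hash)→2640, (B,nl_idx)→4800, (C,nl)→18120 …(+1); best=1980 via (B,hash)
  {AB}: card=250; try (B,nl_idx)→650, (A,hash)→840, (B,merge)→1360, (A,merge)→1430, (B,hash)→1780, (B,nl)→6050 …(+1); best=650 via (B,nl_idx)
  {AD}: card=250; try (A,hash)→1600, (D,merge)→5400, (A,merge)→5850, (D,hash)→9100, (D,nl)→25050, (A,nl)→25500; best=1600 via (A,hash)
  {ABC}: card=7500; try (C,hash)→3300, (C,merge)→4250, (A,hash)→6180, (C,nl)→38150, (A,merge)→49130, (A,nl)→181980; best=3300 via (C,hash)
  {ABD}: card=1250; try (B,hash)→3530, (B,nl_idx)→4600, (B,merge)→4810, (D,merge)→7900, (D,hash)→9900, (B,nl)→31600 …(+1); best=3530 via (B,hash)
  {ABCD}: card=37500; try (C,hash)→7180, (D,hash)→19800, (C,merge)→19880, (D,merge)→113300, (C,nl)→191030, (D,nl)→3753300; best=7180 via (C,hash)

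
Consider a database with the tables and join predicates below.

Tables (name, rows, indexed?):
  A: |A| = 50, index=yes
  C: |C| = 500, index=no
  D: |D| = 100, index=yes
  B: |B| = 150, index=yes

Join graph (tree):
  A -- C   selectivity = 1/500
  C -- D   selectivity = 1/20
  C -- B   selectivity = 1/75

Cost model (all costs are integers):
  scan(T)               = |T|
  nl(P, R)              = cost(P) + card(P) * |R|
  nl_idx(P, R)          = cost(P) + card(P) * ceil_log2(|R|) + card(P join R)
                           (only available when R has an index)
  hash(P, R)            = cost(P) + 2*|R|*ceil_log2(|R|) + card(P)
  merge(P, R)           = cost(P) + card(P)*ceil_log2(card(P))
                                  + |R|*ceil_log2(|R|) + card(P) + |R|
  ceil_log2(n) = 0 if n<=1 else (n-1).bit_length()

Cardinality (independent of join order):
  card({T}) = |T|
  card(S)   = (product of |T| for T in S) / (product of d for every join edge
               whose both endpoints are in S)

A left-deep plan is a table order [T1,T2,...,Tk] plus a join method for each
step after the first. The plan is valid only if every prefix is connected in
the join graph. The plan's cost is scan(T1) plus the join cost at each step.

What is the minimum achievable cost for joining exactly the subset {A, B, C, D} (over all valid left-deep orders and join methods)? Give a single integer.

3300

Selinger DP over subsets of {A,B,C,D}:
  {A}: scan cost=50, card=50
  {C}: scan cost=500, card=500
  {D}: scan cost=100, card=100
  {B}: scan cost=150, card=150
  {AC}: card=50; try (A,hash)→1600, (A,nl_idx)→3550, (C,merge)→5400, (A,merge)→5850, (C,hash)→9100, (C,nl)→25050 …(+1); best=1600 via (A,hash)
  {CD}: card=2500; try (D,hash)→2400, (C,merge)→5900, (D,merge)→6300, (D,nl_idx)→6500, (C,hash)→9200, (C,nl)→50100 …(+1); best=2400 via (D,hash)
  {BC}: card=1000; try (B,hash)→3400, (B,nl_idx)→5500, (C,merge)→6500, (B,merge)→6850, (C,hash)→9300, (C,nl)→75150 …(+1); best=3400 via (B,hash)
  {ACD}: card=250; try (D,nl_idx)→2200, (D,merge)→2750, (D,hash)→3050, (A,hash)→5500, (D,nl)→6600, (A,nl_idx)→17650 …(+2); best=2200 via (D,nl_idx)
  {ABC}: card=100; try (B,nl_idx)→2100, (B,merge)→3300, (B,hash)→4050, (A,hash)→5000, (B,nl)→9100, (A,nl_idx)→9500 …(+2); best=2100 via (B,nl_idx)
  {BCD}: card=5000; try (D,hash)→5800, (B,hash)→7300, (D,merge)→15200, (D,nl_idx)→15400, (B,nl_idx)→27400, (B,merge)→36250 …(+2); best=5800 via (D,hash)
  {ABCD}: card=500; try (D,nl_idx)→3300, (D,hash)→3600, (D,merge)→3700, (B,nl_idx)→4700, (B,hash)→4850, (B,merge)→5800 …(+6); best=3300 via (D,nl_idx)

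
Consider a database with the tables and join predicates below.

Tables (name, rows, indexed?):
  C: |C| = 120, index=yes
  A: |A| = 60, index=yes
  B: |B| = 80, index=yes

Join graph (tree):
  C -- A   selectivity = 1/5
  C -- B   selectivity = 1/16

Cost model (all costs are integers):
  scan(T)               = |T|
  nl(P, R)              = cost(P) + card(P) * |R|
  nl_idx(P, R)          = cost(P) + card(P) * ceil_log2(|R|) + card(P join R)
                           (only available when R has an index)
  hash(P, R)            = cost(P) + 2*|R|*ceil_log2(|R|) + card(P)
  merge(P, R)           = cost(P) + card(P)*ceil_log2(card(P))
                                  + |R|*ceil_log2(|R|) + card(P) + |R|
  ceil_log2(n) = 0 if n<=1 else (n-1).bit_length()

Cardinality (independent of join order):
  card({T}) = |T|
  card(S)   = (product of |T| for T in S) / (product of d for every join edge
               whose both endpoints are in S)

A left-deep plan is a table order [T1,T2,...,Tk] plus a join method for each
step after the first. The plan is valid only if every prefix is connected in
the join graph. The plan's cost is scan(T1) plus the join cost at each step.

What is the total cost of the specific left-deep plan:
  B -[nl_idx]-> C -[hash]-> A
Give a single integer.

step 1: scan B: cost=80, card=80
step 2: join C via nl_idx
    card(P join C) = 80*120/(16) = 600
    cost = 80 + 80*7 + 600 = 1240
step 3: join A via hash
    card(P join A) = 600*60/(5) = 7200
    cost = 1240 + 2*60*6 + 600 = 2560

2560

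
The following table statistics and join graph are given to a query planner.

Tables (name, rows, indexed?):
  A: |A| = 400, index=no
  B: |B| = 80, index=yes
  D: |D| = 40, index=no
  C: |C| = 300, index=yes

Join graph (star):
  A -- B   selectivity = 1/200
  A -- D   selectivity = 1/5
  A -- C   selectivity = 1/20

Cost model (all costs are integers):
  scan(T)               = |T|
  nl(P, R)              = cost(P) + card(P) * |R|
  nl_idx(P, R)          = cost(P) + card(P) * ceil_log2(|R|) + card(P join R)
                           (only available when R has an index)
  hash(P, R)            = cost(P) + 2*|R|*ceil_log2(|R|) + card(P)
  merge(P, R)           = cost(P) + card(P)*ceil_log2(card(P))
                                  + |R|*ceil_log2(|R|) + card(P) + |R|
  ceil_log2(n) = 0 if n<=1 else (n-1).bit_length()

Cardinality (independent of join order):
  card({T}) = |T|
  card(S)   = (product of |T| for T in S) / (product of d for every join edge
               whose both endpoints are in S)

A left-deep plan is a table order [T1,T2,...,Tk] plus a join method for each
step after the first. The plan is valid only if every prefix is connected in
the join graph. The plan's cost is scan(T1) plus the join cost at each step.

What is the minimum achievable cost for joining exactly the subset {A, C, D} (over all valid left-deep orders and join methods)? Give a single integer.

9880

Selinger DP over subsets of {A,C,D}:
  {A}: scan cost=400, card=400
  {D}: scan cost=40, card=40
  {C}: scan cost=300, card=300
  {AD}: card=3200; try (D,hash)→1280, (A,merge)→4320, (D,merge)→4680, (A,hash)→7280, (A,nl)→16040, (D,nl)→16400; best=1280 via (D,hash)
  {AC}: card=6000; try (C,hash)→6200, (A,merge)→7300, (C,merge)→7400, (A,hash)→7800, (C,nl_idx)→10000, (A,nl)→120300 …(+1); best=6200 via (C,hash)
  {ACD}: card=48000; try (C,hash)→9880, (D,hash)→12680, (C,merge)→45880, (C,nl_idx)→78080, (D,merge)→90480, (D,nl)→246200 …(+1); best=9880 via (C,hash)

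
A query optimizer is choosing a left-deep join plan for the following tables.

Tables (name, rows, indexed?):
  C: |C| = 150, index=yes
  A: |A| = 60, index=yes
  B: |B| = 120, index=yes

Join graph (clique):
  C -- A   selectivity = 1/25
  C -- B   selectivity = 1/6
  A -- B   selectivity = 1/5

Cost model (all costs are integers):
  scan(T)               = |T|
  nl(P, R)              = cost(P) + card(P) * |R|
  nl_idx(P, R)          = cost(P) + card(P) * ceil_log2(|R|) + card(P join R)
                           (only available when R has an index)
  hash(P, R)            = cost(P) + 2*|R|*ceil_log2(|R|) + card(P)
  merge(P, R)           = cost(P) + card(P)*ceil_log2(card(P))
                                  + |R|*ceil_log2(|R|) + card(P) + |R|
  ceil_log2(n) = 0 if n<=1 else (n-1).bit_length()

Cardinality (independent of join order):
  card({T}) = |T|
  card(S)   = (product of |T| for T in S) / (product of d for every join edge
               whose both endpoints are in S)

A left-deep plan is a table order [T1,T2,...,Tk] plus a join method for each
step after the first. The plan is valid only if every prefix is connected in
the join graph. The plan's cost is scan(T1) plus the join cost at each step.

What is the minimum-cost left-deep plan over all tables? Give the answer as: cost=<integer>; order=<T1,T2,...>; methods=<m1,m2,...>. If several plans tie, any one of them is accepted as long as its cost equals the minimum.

cost=2940; order=A,C,B; methods=nl_idx,hash

Selinger DP (subsets sized 1..n):
  {C}: scan cost=150, card=150
  {A}: scan cost=60, card=60
  {B}: scan cost=120, card=120
  {AC}: card=360; try (C,nl_idx)→900, (A,hash)→1020, (A,nl_idx)→1410, (C,merge)→1830, (A,merge)→1920, (C,hash)→2520 …(+2); best=900 via (C,nl_idx)
  {BC}: card=3000; try (B,hash)→1980, (C,merge)→2430, (B,merge)→2460, (C,hash)→2640, (C,nl_idx)→4080, (B,nl_idx)→4200 …(+2); best=1980 via (B,hash)
  {AB}: card=1440; try (A,hash)→960, (B,merge)→1440, (A,merge)→1500, (B,hash)→1800, (B,nl_idx)→1920, (A,nl_idx)→2280 …(+2); best=960 via (A,hash)
  {ABC}: card=1440; try (B,hash)→2940, (C,hash)→4800, (B,nl_idx)→4860, (B,merge)→5460, (A,hash)→5700, (C,nl_idx)→13920 …(+6); best=2940 via (B,hash)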